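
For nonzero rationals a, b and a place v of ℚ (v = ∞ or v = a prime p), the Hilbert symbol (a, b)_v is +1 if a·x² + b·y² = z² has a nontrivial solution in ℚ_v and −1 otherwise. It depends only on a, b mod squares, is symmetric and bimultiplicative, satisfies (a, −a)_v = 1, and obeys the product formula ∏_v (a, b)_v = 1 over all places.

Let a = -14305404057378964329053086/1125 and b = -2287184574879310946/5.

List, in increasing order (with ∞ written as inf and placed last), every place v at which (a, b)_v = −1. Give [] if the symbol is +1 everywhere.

[31, inf]

Mod squares: a ≡ -1131830, b ≡ -292330. Check v ∈ {∞, 2, 3, 5, 7, 19, 23, 31, 37, 41}.
v=5: a=5^-3·(≡1), b=5^-1·(≡4) mod 5; (1|5)=+1, (4|5)=+1; (−1)^{-3·-1·2}·(+1)^-1·(+1)^-3 = +1.
v=37: a=37^3·(≡30), b=37^2·(≡28) mod 37; (30|37)=+1, (28|37)=+1; (−1)^{3·2·18}·(+1)^2·(+1)^3 = +1.
v=31: a=31^4·(≡15), b=31^3·(≡14) mod 31; (15|31)=-1, (14|31)=+1; (−1)^{4·3·15}·(-1)^3·(+1)^4 = -1.
v=19: a=19^3·(≡13), b=19^2·(≡4) mod 19; (13|19)=-1, (4|19)=+1; (−1)^{3·2·9}·(-1)^2·(+1)^3 = +1.
v=41: a=41^4·(≡33), b=41^3·(≡16) mod 41; (33|41)=+1, (16|41)=+1; (−1)^{4·3·20}·(+1)^3·(+1)^4 = +1.
v=∞: -1131830 < 0 and -292330 < 0  ⇒  (a,b)_∞ = -1.
v=3: a=3^-2·(≡1), b=3^0·(≡2) mod 3; (1|3)=+1, (2|3)=-1; (−1)^{-2·0·1}·(+1)^0·(-1)^-2 = +1.
v=23: a=23^1·(≡15), b=23^1·(≡1) mod 23; (15|23)=-1, (1|23)=+1; (−1)^{1·1·11}·(-1)^1·(+1)^1 = +1.
v=7: a=7^3·(≡6), b=7^2·(≡4) mod 7; (6|7)=-1, (4|7)=+1; (−1)^{3·2·3}·(-1)^2·(+1)^3 = +1.
v=2: v_2(a)=1, v_2(b)=1; units ≡ 5, 3 (mod 8); ε·ε+αω+βω = 0·1+1·1+1·1 ≡ 0  ⇒  (a,b)_2 = +1.
|Ram(-1131830, -292330)| = 2, even; anisotropic at {31, ∞}.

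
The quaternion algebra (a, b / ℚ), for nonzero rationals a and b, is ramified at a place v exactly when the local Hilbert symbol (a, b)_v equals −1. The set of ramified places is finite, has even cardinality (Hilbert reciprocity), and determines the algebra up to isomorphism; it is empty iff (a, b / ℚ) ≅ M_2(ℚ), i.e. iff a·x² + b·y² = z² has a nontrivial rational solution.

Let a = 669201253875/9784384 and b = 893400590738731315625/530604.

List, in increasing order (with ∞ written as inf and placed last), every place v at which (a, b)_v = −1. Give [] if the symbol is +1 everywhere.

[2, 7, 17, 31]

(a, b) ≡ (1995, 150195) mod (ℚ^×)²; places V = {2, 3, 5, 7, 11, 17, 19, 23, 31, 37, ∞}.
(a,b)_11: α=2, u≡4; β=4, v≡5 (mod 11); (4|11)=+1, (5|11)=+1; sign (−1)^0·+1^4·+1^2 = +1.
(a,b)_23: α=-2, u≡7; β=0, v≡11 (mod 23); (7|23)=-1, (11|23)=-1; sign (−1)^0·-1^0·-1^-2 = +1.
(a,b)_17: α=-2, u≡7; β=-3, v≡10 (mod 17); (7|17)=-1, (10|17)=-1; sign (−1)^0·-1^-3·-1^-2 = -1.
(a,b)_3: α=5, u≡2; β=-3, v≡1 (mod 3); (2|3)=-1, (1|3)=+1; sign (−1)^1·-1^-3·+1^5 = +1.
(a,b)_19: α=1, u≡13; β=3, v≡11 (mod 19); (13|19)=-1, (11|19)=+1; sign (−1)^1·-1^3·+1^1 = +1.
(a,b)_2: α=-6, β=-2; u≡3, v≡3 (mod 8); ε(u)ε(v)=1·1, αω(v)=-6·1, βω(u)=-2·1; sum ≡ 1  ⇒  -1.
(a,b)_∞: sgn(1995)=+, sgn(150195)=+, so +1.
(a,b)_7: α=1, u≡3; β=2, v≡3 (mod 7); (3|7)=-1, (3|7)=-1; sign (−1)^0·-1^2·-1^1 = -1.
(a,b)_5: α=3, u≡4; β=5, v≡4 (mod 5); (4|5)=+1, (4|5)=+1; sign (−1)^0·+1^5·+1^3 = +1.
(a,b)_37: α=2, u≡10; β=4, v≡10 (mod 37); (10|37)=+1, (10|37)=+1; sign (−1)^0·+1^4·+1^2 = +1.
(a,b)_31: α=0, u≡13; β=1, v≡4 (mod 31); (13|31)=-1, (4|31)=+1; sign (−1)^0·-1^1·+1^0 = -1.
(1995, 150195 / ℚ) ramifies at {2, 7, 17, 31}: a division algebra.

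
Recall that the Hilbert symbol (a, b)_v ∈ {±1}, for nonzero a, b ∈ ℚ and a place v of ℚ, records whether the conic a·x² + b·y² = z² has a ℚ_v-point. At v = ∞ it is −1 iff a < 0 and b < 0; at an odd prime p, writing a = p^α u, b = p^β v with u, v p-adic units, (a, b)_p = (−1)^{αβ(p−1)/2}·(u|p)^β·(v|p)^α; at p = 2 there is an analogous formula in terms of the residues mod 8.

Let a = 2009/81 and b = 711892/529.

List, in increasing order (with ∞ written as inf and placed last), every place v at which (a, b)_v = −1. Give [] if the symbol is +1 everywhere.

Mod squares: a ≡ 41, b ≡ 493. Check v ∈ {∞, 2, 3, 7, 17, 19, 23, 29, 41}.
v=41: a=41^1·(≡33), b=41^0·(≡8) mod 41; (33|41)=+1, (8|41)=+1; (−1)^{1·0·20}·(+1)^0·(+1)^1 = +1.
v=7: a=7^2·(≡5), b=7^0·(≡5) mod 7; (5|7)=-1, (5|7)=-1; (−1)^{2·0·3}·(-1)^0·(-1)^2 = +1.
v=29: a=29^0·(≡18), b=29^1·(≡2) mod 29; (18|29)=-1, (2|29)=-1; (−1)^{0·1·14}·(-1)^1·(-1)^0 = -1.
v=3: a=3^-4·(≡2), b=3^0·(≡1) mod 3; (2|3)=-1, (1|3)=+1; (−1)^{-4·0·1}·(-1)^0·(+1)^-4 = +1.
v=2: v_2(a)=0, v_2(b)=2; units ≡ 1, 5 (mod 8); ε·ε+αω+βω = 0·0+0·1+2·0 ≡ 0  ⇒  (a,b)_2 = +1.
v=17: a=17^0·(≡12), b=17^1·(≡11) mod 17; (12|17)=-1, (11|17)=-1; (−1)^{0·1·8}·(-1)^1·(-1)^0 = -1.
v=∞: 41 > 0 and 493 > 0  ⇒  (a,b)_∞ = +1.
v=19: a=19^0·(≡18), b=19^2·(≡14) mod 19; (18|19)=-1, (14|19)=-1; (−1)^{0·2·9}·(-1)^2·(-1)^0 = +1.
v=23: a=23^0·(≡16), b=23^-2·(≡19) mod 23; (16|23)=+1, (19|23)=-1; (−1)^{0·-2·11}·(+1)^-2·(-1)^0 = +1.
|Ram(41, 493)| = 2, even; anisotropic at {17, 29}.

[17, 29]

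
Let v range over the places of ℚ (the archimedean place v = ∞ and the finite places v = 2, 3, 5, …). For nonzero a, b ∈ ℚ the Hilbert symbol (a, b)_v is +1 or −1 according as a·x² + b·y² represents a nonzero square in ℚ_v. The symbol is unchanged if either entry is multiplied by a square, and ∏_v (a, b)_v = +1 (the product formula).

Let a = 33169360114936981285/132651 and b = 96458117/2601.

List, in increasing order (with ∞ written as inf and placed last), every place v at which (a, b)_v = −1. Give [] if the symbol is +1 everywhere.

[3, 5]

(a, b) ≡ (181815, 5453) mod (ℚ^×)²; places V = {2, 3, 5, 7, 17, 19, 23, 31, 41, ∞}.
(a,b)_2: α=0, β=0; u≡7, v≡5 (mod 8); ε(u)ε(v)=1·0, αω(v)=0·1, βω(u)=0·0; sum ≡ 0  ⇒  +1.
(a,b)_5: α=1, u≡2; β=0, v≡2 (mod 5); (2|5)=-1, (2|5)=-1; sign (−1)^0·-1^0·-1^1 = -1.
(a,b)_17: α=-3, u≡15; β=-2, v≡13 (mod 17); (15|17)=+1, (13|17)=+1; sign (−1)^0·+1^-2·+1^-3 = +1.
(a,b)_23: α=1, u≡18; β=0, v≡2 (mod 23); (18|23)=+1, (2|23)=+1; sign (−1)^0·+1^0·+1^1 = +1.
(a,b)_∞: sgn(181815)=+, sgn(5453)=+, so +1.
(a,b)_31: α=1, u≡27; β=0, v≡19 (mod 31); (27|31)=-1, (19|31)=+1; sign (−1)^0·-1^0·+1^1 = +1.
(a,b)_19: α=6, u≡9; β=3, v≡8 (mod 19); (9|19)=+1, (8|19)=-1; sign (−1)^0·+1^3·-1^6 = +1.
(a,b)_41: α=2, u≡9; β=1, v≡10 (mod 41); (9|41)=+1, (10|41)=+1; sign (−1)^0·+1^1·+1^2 = +1.
(a,b)_3: α=-3, u≡2; β=-2, v≡2 (mod 3); (2|3)=-1, (2|3)=-1; sign (−1)^0·-1^-2·-1^-3 = -1.
(a,b)_7: α=6, u≡2; β=3, v≡2 (mod 7); (2|7)=+1, (2|7)=+1; sign (−1)^0·+1^3·+1^6 = +1.
Ram(181815, 5453) = {3, 5}; no ℚ_3-point on the conic.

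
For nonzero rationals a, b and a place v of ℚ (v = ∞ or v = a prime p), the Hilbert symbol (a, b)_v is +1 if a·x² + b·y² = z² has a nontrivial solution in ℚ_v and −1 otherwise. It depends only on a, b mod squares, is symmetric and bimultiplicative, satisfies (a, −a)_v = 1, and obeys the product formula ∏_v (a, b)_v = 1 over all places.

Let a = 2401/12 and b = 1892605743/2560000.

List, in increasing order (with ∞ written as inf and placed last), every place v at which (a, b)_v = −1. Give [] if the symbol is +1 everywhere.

[2, 7]

(a, b) ≡ (3, 7) mod (ℚ^×)²; places V = {2, 3, 5, 7, 29, ∞}.
(a,b)_2: α=-2, β=-12; u≡3, v≡7 (mod 8); ε(u)ε(v)=1·1, αω(v)=-2·0, βω(u)=-12·1; sum ≡ 1  ⇒  -1.
(a,b)_5: α=0, u≡3; β=-4, v≡3 (mod 5); (3|5)=-1, (3|5)=-1; sign (−1)^0·-1^-4·-1^0 = +1.
(a,b)_3: α=-1, u≡1; β=8, v≡1 (mod 3); (1|3)=+1, (1|3)=+1; sign (−1)^0·+1^8·+1^-1 = +1.
(a,b)_7: α=4, u≡3; β=3, v≡1 (mod 7); (3|7)=-1, (1|7)=+1; sign (−1)^0·-1^3·+1^4 = -1.
(a,b)_29: α=0, u≡14; β=2, v≡16 (mod 29); (14|29)=-1, (16|29)=+1; sign (−1)^0·-1^2·+1^0 = +1.
(a,b)_∞: sgn(3)=+, sgn(7)=+, so +1.
|Ram(3, 7)| = 2, even; anisotropic at {2, 7}.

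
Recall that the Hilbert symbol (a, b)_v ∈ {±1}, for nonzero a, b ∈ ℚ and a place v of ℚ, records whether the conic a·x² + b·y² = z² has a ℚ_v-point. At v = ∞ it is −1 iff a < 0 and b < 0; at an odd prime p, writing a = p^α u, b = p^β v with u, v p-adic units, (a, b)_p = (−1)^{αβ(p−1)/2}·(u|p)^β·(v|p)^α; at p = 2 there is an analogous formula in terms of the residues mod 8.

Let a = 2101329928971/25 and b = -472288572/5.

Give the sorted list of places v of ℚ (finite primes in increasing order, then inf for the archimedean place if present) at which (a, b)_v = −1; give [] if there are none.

[]

Mod squares: a ≡ 91, b ≡ -35. Check v ∈ {∞, 2, 3, 5, 7, 13, 37}.
v=13: a=13^1·(≡11), b=13^0·(≡10) mod 13; (11|13)=-1, (10|13)=+1; (−1)^{1·0·6}·(-1)^0·(+1)^1 = +1.
v=37: a=37^6·(≡15), b=37^4·(≡31) mod 37; (15|37)=-1, (31|37)=-1; (−1)^{6·4·18}·(-1)^4·(-1)^6 = +1.
v=2: v_2(a)=0, v_2(b)=2; units ≡ 3, 5 (mod 8); ε·ε+αω+βω = 1·0+0·1+2·1 ≡ 0  ⇒  (a,b)_2 = +1.
v=3: a=3^2·(≡1), b=3^2·(≡1) mod 3; (1|3)=+1, (1|3)=+1; (−1)^{2·2·1}·(+1)^2·(+1)^2 = +1.
v=7: a=7^1·(≡3), b=7^1·(≡1) mod 7; (3|7)=-1, (1|7)=+1; (−1)^{1·1·3}·(-1)^1·(+1)^1 = +1.
v=5: a=5^-2·(≡1), b=5^-1·(≡3) mod 5; (1|5)=+1, (3|5)=-1; (−1)^{-2·-1·2}·(+1)^-1·(-1)^-2 = +1.
v=∞: 91 > 0 and -35 < 0  ⇒  (a,b)_∞ = +1.
Every local symbol is +1, so the conic 91·x² + -35·y² = z² has ℚ_v-points for all v and hence a ℚ-point; (a, b / ℚ) ≅ M_2(ℚ).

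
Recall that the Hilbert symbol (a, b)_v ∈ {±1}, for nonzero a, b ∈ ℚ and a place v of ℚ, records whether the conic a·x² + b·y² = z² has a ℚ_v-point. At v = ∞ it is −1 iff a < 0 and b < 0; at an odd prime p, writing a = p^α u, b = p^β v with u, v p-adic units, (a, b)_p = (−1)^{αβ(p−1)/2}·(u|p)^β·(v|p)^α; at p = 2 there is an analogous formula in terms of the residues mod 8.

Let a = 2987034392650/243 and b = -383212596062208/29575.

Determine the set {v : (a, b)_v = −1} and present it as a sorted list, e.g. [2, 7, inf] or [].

Mod squares: a ≡ 5599902, b ≡ -22134. Check v ∈ {∞, 2, 3, 5, 7, 11, 13, 17, 23, 31, 43}.
v=31: a=31^1·(≡19), b=31^1·(≡26) mod 31; (19|31)=+1, (26|31)=-1; (−1)^{1·1·15}·(+1)^1·(-1)^1 = +1.
v=5: a=5^2·(≡2), b=5^-2·(≡4) mod 5; (2|5)=-1, (4|5)=+1; (−1)^{2·-2·2}·(-1)^-2·(+1)^2 = +1.
v=∞: 5599902 > 0 and -22134 < 0  ⇒  (a,b)_∞ = +1.
v=11: a=11^3·(≡2), b=11^2·(≡4) mod 11; (2|11)=-1, (4|11)=+1; (−1)^{3·2·5}·(-1)^2·(+1)^3 = +1.
v=7: a=7^1·(≡6), b=7^-1·(≡1) mod 7; (6|7)=-1, (1|7)=+1; (−1)^{1·-1·3}·(-1)^-1·(+1)^1 = +1.
v=2: v_2(a)=1, v_2(b)=11; units ≡ 7, 5 (mod 8); ε·ε+αω+βω = 1·0+1·1+11·0 ≡ 1  ⇒  (a,b)_2 = -1.
v=13: a=13^0·(≡1), b=13^-2·(≡6) mod 13; (1|13)=+1, (6|13)=-1; (−1)^{0·-2·6}·(+1)^-2·(-1)^0 = +1.
v=43: a=43^0·(≡34), b=43^2·(≡24) mod 43; (34|43)=-1, (24|43)=+1; (−1)^{0·2·21}·(-1)^2·(+1)^0 = +1.
v=3: a=3^-5·(≡1), b=3^1·(≡2) mod 3; (1|3)=+1, (2|3)=-1; (−1)^{-5·1·1}·(+1)^1·(-1)^-5 = +1.
v=17: a=17^1·(≡14), b=17^1·(≡6) mod 17; (14|17)=-1, (6|17)=-1; (−1)^{1·1·8}·(-1)^1·(-1)^1 = +1.
v=23: a=23^3·(≡20), b=23^2·(≡7) mod 23; (20|23)=-1, (7|23)=-1; (−1)^{3·2·11}·(-1)^2·(-1)^3 = -1.
Ram(5599902, -22134) = {2, 23}; no ℚ_2-point on the conic.

[2, 23]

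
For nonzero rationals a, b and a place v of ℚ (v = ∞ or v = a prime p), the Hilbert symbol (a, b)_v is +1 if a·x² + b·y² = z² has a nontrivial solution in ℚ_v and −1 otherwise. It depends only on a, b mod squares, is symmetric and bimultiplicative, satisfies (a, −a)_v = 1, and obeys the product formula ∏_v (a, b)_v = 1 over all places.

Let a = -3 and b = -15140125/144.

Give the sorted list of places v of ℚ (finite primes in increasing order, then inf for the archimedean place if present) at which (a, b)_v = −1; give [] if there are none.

[3, 5, 11, inf]

(a, b) ≡ (-3, -5005) mod (ℚ^×)²; places V = {2, 3, 5, 7, 11, 13, ∞}.
(a,b)_2: α=0, β=-4; u≡5, v≡3 (mod 8); ε(u)ε(v)=0·1, αω(v)=0·1, βω(u)=-4·1; sum ≡ 0  ⇒  +1.
(a,b)_13: α=0, u≡10; β=1, v≡6 (mod 13); (10|13)=+1, (6|13)=-1; sign (−1)^0·+1^1·-1^0 = +1.
(a,b)_∞: sgn(-3)=−, sgn(-5005)=−, so -1.
(a,b)_11: α=0, u≡8; β=3, v≡10 (mod 11); (8|11)=-1, (10|11)=-1; sign (−1)^0·-1^3·-1^0 = -1.
(a,b)_7: α=0, u≡4; β=1, v≡5 (mod 7); (4|7)=+1, (5|7)=-1; sign (−1)^0·+1^1·-1^0 = +1.
(a,b)_5: α=0, u≡2; β=3, v≡1 (mod 5); (2|5)=-1, (1|5)=+1; sign (−1)^0·-1^3·+1^0 = -1.
(a,b)_3: α=1, u≡2; β=-2, v≡2 (mod 3); (2|3)=-1, (2|3)=-1; sign (−1)^0·-1^-2·-1^1 = -1.
|Ram(-3, -5005)| = 4, even; anisotropic at {3, 5, 11, ∞}.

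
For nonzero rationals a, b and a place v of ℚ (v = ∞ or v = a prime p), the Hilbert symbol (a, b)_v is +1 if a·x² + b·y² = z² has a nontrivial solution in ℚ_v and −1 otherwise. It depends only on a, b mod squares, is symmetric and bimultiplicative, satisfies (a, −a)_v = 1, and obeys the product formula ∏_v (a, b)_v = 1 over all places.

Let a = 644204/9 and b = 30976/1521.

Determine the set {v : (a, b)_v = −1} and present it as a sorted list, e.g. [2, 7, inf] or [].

[]

(a, b) ≡ (11, 1) mod (ℚ^×)²; places V = {2, 3, 11, 13, ∞}.
(a,b)_2: α=2, β=8; u≡3, v≡1 (mod 8); ε(u)ε(v)=1·0, αω(v)=2·0, βω(u)=8·1; sum ≡ 0  ⇒  +1.
(a,b)_3: α=-2, u≡2; β=-2, v≡1 (mod 3); (2|3)=-1, (1|3)=+1; sign (−1)^0·-1^-2·+1^-2 = +1.
(a,b)_13: α=0, u≡6; β=-2, v≡4 (mod 13); (6|13)=-1, (4|13)=+1; sign (−1)^0·-1^-2·+1^0 = +1.
(a,b)_∞: sgn(11)=+, sgn(1)=+, so +1.
(a,b)_11: α=5, u≡9; β=2, v≡1 (mod 11); (9|11)=+1, (1|11)=+1; sign (−1)^0·+1^2·+1^5 = +1.
Ram(a, b) = ∅: the form 11·x² + 1·y² − z² is isotropic over every ℚ_v, so by Hasse–Minkowski it is isotropic over ℚ.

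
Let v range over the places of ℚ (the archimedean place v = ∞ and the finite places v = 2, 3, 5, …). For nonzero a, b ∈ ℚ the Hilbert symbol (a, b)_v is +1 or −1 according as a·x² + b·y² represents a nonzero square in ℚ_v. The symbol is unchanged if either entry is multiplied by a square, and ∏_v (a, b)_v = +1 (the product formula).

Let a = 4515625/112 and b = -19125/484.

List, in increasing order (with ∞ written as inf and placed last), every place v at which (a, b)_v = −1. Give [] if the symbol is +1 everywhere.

[2, 5, 7, 17]

Mod squares: a ≡ 7, b ≡ -85. Check v ∈ {∞, 2, 3, 5, 7, 11, 17}.
v=7: a=7^-1·(≡1), b=7^0·(≡6) mod 7; (1|7)=+1, (6|7)=-1; (−1)^{-1·0·3}·(+1)^0·(-1)^-1 = -1.
v=17: a=17^2·(≡7), b=17^1·(≡6) mod 17; (7|17)=-1, (6|17)=-1; (−1)^{2·1·8}·(-1)^1·(-1)^2 = -1.
v=∞: 7 > 0 and -85 < 0  ⇒  (a,b)_∞ = +1.
v=2: v_2(a)=-4, v_2(b)=-2; units ≡ 7, 3 (mod 8); ε·ε+αω+βω = 1·1+-4·1+-2·0 ≡ 1  ⇒  (a,b)_2 = -1.
v=11: a=11^0·(≡2), b=11^-2·(≡1) mod 11; (2|11)=-1, (1|11)=+1; (−1)^{0·-2·5}·(-1)^-2·(+1)^0 = +1.
v=5: a=5^6·(≡2), b=5^3·(≡3) mod 5; (2|5)=-1, (3|5)=-1; (−1)^{6·3·2}·(-1)^3·(-1)^6 = -1.
v=3: a=3^0·(≡1), b=3^2·(≡2) mod 3; (1|3)=+1, (2|3)=-1; (−1)^{0·2·1}·(+1)^2·(-1)^0 = +1.
Ram(7, -85) = {2, 5, 7, 17}; no ℚ_2-point on the conic.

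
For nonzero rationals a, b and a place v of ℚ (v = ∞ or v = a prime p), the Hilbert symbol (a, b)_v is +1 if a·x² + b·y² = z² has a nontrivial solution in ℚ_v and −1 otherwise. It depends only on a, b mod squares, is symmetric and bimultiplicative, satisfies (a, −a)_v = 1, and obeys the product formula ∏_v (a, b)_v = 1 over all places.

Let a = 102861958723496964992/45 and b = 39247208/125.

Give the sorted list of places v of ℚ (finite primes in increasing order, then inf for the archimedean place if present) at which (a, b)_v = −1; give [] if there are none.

(a, b) ≡ (3190, 290290) mod (ℚ^×)²; places V = {2, 3, 5, 7, 11, 13, 19, 29, ∞}.
(a,b)_5: α=-1, u≡3; β=-3, v≡3 (mod 5); (3|5)=-1, (3|5)=-1; sign (−1)^0·-1^-3·-1^-1 = +1.
(a,b)_19: α=2, u≡7; β=0, v≡13 (mod 19); (7|19)=+1, (13|19)=-1; sign (−1)^0·+1^0·-1^2 = +1.
(a,b)_11: α=3, u≡9; β=1, v≡3 (mod 11); (9|11)=+1, (3|11)=+1; sign (−1)^1·+1^1·+1^3 = -1.
(a,b)_13: α=4, u≡6; β=3, v≡10 (mod 13); (6|13)=-1, (10|13)=+1; sign (−1)^0·-1^3·+1^4 = -1.
(a,b)_2: α=7, β=3; u≡3, v≡1 (mod 8); ε(u)ε(v)=1·0, αω(v)=7·0, βω(u)=3·1; sum ≡ 1  ⇒  -1.
(a,b)_∞: sgn(3190)=+, sgn(290290)=+, so +1.
(a,b)_29: α=3, u≡23; β=1, v≡1 (mod 29); (23|29)=+1, (1|29)=+1; sign (−1)^0·+1^1·+1^3 = +1.
(a,b)_3: α=-2, u≡1; β=0, v≡1 (mod 3); (1|3)=+1, (1|3)=+1; sign (−1)^0·+1^0·+1^-2 = +1.
(a,b)_7: α=4, u≡5; β=1, v≡4 (mod 7); (5|7)=-1, (4|7)=+1; sign (−1)^0·-1^1·+1^4 = -1.
(3190, 290290 / ℚ) ramifies at {2, 7, 11, 13}: a division algebra.

[2, 7, 11, 13]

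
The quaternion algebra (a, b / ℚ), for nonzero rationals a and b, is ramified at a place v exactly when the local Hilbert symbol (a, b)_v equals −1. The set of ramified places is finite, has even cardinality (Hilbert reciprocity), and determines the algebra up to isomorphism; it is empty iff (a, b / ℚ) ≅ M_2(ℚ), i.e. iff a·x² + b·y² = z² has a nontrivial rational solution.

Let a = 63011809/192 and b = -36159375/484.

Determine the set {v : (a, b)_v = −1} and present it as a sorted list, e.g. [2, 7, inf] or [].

[5, 29]

(a, b) ≡ (196707, -57855) mod (ℚ^×)²; places V = {2, 3, 5, 7, 11, 17, 19, 29, 31, ∞}.
(a,b)_5: α=0, u≡2; β=5, v≡1 (mod 5); (2|5)=-1, (1|5)=+1; sign (−1)^0·-1^5·+1^0 = -1.
(a,b)_19: α=1, u≡9; β=1, v≡18 (mod 19); (9|19)=+1, (18|19)=-1; sign (−1)^1·+1^1·-1^1 = +1.
(a,b)_2: α=-6, β=-2; u≡3, v≡1 (mod 8); ε(u)ε(v)=1·0, αω(v)=-6·0, βω(u)=-2·1; sum ≡ 0  ⇒  +1.
(a,b)_31: α=2, u≡11; β=0, v≡27 (mod 31); (11|31)=-1, (27|31)=-1; sign (−1)^0·-1^0·-1^2 = +1.
(a,b)_7: α=1, u≡3; β=1, v≡4 (mod 7); (3|7)=-1, (4|7)=+1; sign (−1)^1·-1^1·+1^1 = +1.
(a,b)_11: α=0, u≡5; β=-2, v≡3 (mod 11); (5|11)=+1, (3|11)=+1; sign (−1)^0·+1^-2·+1^0 = +1.
(a,b)_∞: sgn(196707)=+, sgn(-57855)=−, so +1.
(a,b)_3: α=-1, u≡1; β=1, v≡2 (mod 3); (1|3)=+1, (2|3)=-1; sign (−1)^1·+1^1·-1^-1 = +1.
(a,b)_17: α=1, u≡10; β=0, v≡2 (mod 17); (10|17)=-1, (2|17)=+1; sign (−1)^0·-1^0·+1^1 = +1.
(a,b)_29: α=1, u≡3; β=1, v≡28 (mod 29); (3|29)=-1, (28|29)=+1; sign (−1)^0·-1^1·+1^1 = -1.
(196707, -57855 / ℚ) ramifies at {5, 29}: a division algebra.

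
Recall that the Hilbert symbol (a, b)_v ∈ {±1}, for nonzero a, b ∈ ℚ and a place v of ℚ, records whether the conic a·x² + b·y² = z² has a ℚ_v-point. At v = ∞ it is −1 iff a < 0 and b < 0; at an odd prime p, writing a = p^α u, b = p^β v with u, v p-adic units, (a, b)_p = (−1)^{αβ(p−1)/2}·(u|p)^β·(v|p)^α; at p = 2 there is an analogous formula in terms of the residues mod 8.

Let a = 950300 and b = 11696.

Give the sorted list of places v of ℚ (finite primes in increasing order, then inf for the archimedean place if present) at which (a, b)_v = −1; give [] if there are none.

[2, 43]

(a, b) ≡ (9503, 731) mod (ℚ^×)²; places V = {2, 5, 13, 17, 43, ∞}.
(a,b)_5: α=2, u≡2; β=0, v≡1 (mod 5); (2|5)=-1, (1|5)=+1; sign (−1)^0·-1^0·+1^2 = +1.
(a,b)_2: α=2, β=4; u≡7, v≡3 (mod 8); ε(u)ε(v)=1·1, αω(v)=2·1, βω(u)=4·0; sum ≡ 1  ⇒  -1.
(a,b)_17: α=1, u≡4; β=1, v≡8 (mod 17); (4|17)=+1, (8|17)=+1; sign (−1)^0·+1^1·+1^1 = +1.
(a,b)_∞: sgn(9503)=+, sgn(731)=+, so +1.
(a,b)_43: α=1, u≡41; β=1, v≡14 (mod 43); (41|43)=+1, (14|43)=+1; sign (−1)^1·+1^1·+1^1 = -1.
(a,b)_13: α=1, u≡1; β=0, v≡9 (mod 13); (1|13)=+1, (9|13)=+1; sign (−1)^0·+1^0·+1^1 = +1.
Ram(9503, 731) = {2, 43}; no ℚ_2-point on the conic.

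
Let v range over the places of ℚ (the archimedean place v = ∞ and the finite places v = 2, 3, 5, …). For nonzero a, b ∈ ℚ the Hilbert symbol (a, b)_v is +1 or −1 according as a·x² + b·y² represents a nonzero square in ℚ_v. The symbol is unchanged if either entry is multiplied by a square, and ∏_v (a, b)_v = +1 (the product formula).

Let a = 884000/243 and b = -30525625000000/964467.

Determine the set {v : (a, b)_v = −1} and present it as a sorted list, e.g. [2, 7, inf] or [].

Mod squares: a ≡ 6630, b ≡ -3. Check v ∈ {∞, 2, 3, 5, 7, 13, 17}.
v=∞: 6630 > 0 and -3 < 0  ⇒  (a,b)_∞ = +1.
v=2: v_2(a)=5, v_2(b)=6; units ≡ 3, 5 (mod 8); ε·ε+αω+βω = 1·0+5·1+6·1 ≡ 1  ⇒  (a,b)_2 = -1.
v=7: a=7^0·(≡1), b=7^-2·(≡4) mod 7; (1|7)=+1, (4|7)=+1; (−1)^{0·-2·3}·(+1)^-2·(+1)^0 = +1.
v=3: a=3^-5·(≡2), b=3^-9·(≡2) mod 3; (2|3)=-1, (2|3)=-1; (−1)^{-5·-9·1}·(-1)^-9·(-1)^-5 = -1.
v=5: a=5^3·(≡4), b=5^10·(≡3) mod 5; (4|5)=+1, (3|5)=-1; (−1)^{3·10·2}·(+1)^10·(-1)^3 = -1.
v=13: a=13^1·(≡4), b=13^2·(≡1) mod 13; (4|13)=+1, (1|13)=+1; (−1)^{1·2·6}·(+1)^2·(+1)^1 = +1.
v=17: a=17^1·(≡13), b=17^2·(≡11) mod 17; (13|17)=+1, (11|17)=-1; (−1)^{1·2·8}·(+1)^2·(-1)^1 = -1.
|Ram(6630, -3)| = 4, even; anisotropic at {2, 3, 5, 17}.

[2, 3, 5, 17]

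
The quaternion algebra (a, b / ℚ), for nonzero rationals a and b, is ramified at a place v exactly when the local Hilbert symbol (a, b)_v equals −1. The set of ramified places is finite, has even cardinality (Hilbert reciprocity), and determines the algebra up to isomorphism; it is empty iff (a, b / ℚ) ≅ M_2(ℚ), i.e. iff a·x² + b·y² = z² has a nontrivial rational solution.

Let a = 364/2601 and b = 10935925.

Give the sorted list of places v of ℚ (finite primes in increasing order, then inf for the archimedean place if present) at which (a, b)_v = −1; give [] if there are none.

(a, b) ≡ (91, 437437) mod (ℚ^×)²; places V = {2, 3, 5, 7, 11, 13, 17, 19, 23, ∞}.
(a,b)_7: α=1, u≡6; β=1, v≡1 (mod 7); (6|7)=-1, (1|7)=+1; sign (−1)^1·-1^1·+1^1 = +1.
(a,b)_5: α=0, u≡4; β=2, v≡2 (mod 5); (4|5)=+1, (2|5)=-1; sign (−1)^0·+1^2·-1^0 = +1.
(a,b)_∞: sgn(91)=+, sgn(437437)=+, so +1.
(a,b)_17: α=-2, u≡14; β=0, v≡12 (mod 17); (14|17)=-1, (12|17)=-1; sign (−1)^0·-1^0·-1^-2 = +1.
(a,b)_13: α=1, u≡2; β=1, v≡8 (mod 13); (2|13)=-1, (8|13)=-1; sign (−1)^0·-1^1·-1^1 = +1.
(a,b)_3: α=-2, u≡1; β=0, v≡1 (mod 3); (1|3)=+1, (1|3)=+1; sign (−1)^0·+1^0·+1^-2 = +1.
(a,b)_23: α=0, u≡21; β=1, v≡19 (mod 23); (21|23)=-1, (19|23)=-1; sign (−1)^0·-1^1·-1^0 = -1.
(a,b)_19: α=0, u≡8; β=1, v≡8 (mod 19); (8|19)=-1, (8|19)=-1; sign (−1)^0·-1^1·-1^0 = -1.
(a,b)_11: α=0, u≡9; β=1, v≡6 (mod 11); (9|11)=+1, (6|11)=-1; sign (−1)^0·+1^1·-1^0 = +1.
(a,b)_2: α=2, β=0; u≡3, v≡5 (mod 8); ε(u)ε(v)=1·0, αω(v)=2·1, βω(u)=0·1; sum ≡ 0  ⇒  +1.
Ram(91, 437437) = {19, 23}; no ℚ_19-point on the conic.

[19, 23]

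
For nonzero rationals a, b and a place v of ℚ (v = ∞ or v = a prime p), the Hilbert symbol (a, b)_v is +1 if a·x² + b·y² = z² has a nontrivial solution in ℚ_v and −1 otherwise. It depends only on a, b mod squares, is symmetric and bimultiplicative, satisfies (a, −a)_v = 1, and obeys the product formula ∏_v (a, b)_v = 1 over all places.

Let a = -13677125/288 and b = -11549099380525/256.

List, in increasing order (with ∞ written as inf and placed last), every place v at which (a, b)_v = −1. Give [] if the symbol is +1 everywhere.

Mod squares: a ≡ -22330, b ≡ -4669. Check v ∈ {∞, 2, 3, 5, 7, 11, 23, 29}.
v=7: a=7^3·(≡4), b=7^7·(≡5) mod 7; (4|7)=+1, (5|7)=-1; (−1)^{3·7·3}·(+1)^7·(-1)^3 = +1.
v=23: a=23^0·(≡18), b=23^1·(≡16) mod 23; (18|23)=+1, (16|23)=+1; (−1)^{0·1·11}·(+1)^1·(+1)^0 = +1.
v=5: a=5^3·(≡1), b=5^2·(≡4) mod 5; (1|5)=+1, (4|5)=+1; (−1)^{3·2·2}·(+1)^2·(+1)^3 = +1.
v=∞: -22330 < 0 and -4669 < 0  ⇒  (a,b)_∞ = -1.
v=3: a=3^-2·(≡2), b=3^0·(≡2) mod 3; (2|3)=-1, (2|3)=-1; (−1)^{-2·0·1}·(-1)^0·(-1)^-2 = +1.
v=29: a=29^1·(≡28), b=29^3·(≡28) mod 29; (28|29)=+1, (28|29)=+1; (−1)^{1·3·14}·(+1)^3·(+1)^1 = +1.
v=11: a=11^1·(≡5), b=11^0·(≡10) mod 11; (5|11)=+1, (10|11)=-1; (−1)^{1·0·5}·(+1)^0·(-1)^1 = -1.
v=2: v_2(a)=-5, v_2(b)=-8; units ≡ 3, 3 (mod 8); ε·ε+αω+βω = 1·1+-5·1+-8·1 ≡ 0  ⇒  (a,b)_2 = +1.
Ram(-22330, -4669) = {11, ∞}; no ℚ_11-point on the conic.

[11, inf]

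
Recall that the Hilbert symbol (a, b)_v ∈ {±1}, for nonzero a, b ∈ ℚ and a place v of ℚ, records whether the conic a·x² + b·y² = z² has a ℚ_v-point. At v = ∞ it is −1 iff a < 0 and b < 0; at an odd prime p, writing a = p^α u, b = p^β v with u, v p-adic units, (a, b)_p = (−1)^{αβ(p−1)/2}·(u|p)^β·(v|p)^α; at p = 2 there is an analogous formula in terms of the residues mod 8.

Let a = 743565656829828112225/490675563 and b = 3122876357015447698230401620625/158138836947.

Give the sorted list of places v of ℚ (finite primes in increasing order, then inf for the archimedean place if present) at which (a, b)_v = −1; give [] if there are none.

[2, 19, 41, 43]

(a, b) ≡ (3, 100491) mod (ℚ^×)²; places V = {2, 3, 5, 7, 11, 13, 19, 29, 41, 43, ∞}.
(a,b)_7: α=-4, u≡3; β=-2, v≡5 (mod 7); (3|7)=-1, (5|7)=-1; sign (−1)^0·-1^-2·-1^-4 = +1.
(a,b)_∞: sgn(3)=+, sgn(100491)=+, so +1.
(a,b)_11: α=2, u≡9; β=0, v≡2 (mod 11); (9|11)=+1, (2|11)=-1; sign (−1)^0·+1^0·-1^2 = +1.
(a,b)_19: α=6, u≡10; β=9, v≡4 (mod 19); (10|19)=-1, (4|19)=+1; sign (−1)^0·-1^9·+1^6 = -1.
(a,b)_3: α=-5, u≡1; β=-3, v≡2 (mod 3); (1|3)=+1, (2|3)=-1; sign (−1)^1·+1^-3·-1^-5 = +1.
(a,b)_5: α=2, u≡3; β=4, v≡4 (mod 5); (3|5)=-1, (4|5)=+1; sign (−1)^0·-1^4·+1^2 = +1.
(a,b)_13: α=0, u≡10; β=-2, v≡9 (mod 13); (10|13)=+1, (9|13)=+1; sign (−1)^0·+1^-2·+1^0 = +1.
(a,b)_43: α=2, u≡42; β=3, v≡4 (mod 43); (42|43)=-1, (4|43)=+1; sign (−1)^0·-1^3·+1^2 = -1.
(a,b)_29: α=-2, u≡21; β=-4, v≡28 (mod 29); (21|29)=-1, (28|29)=+1; sign (−1)^0·-1^-4·+1^-2 = +1.
(a,b)_41: α=4, u≡13; β=7, v≡20 (mod 41); (13|41)=-1, (20|41)=+1; sign (−1)^0·-1^7·+1^4 = -1.
(a,b)_2: α=0, β=0; u≡3, v≡3 (mod 8); ε(u)ε(v)=1·1, αω(v)=0·1, βω(u)=0·1; sum ≡ 1  ⇒  -1.
|Ram(3, 100491)| = 4, even; anisotropic at {2, 19, 41, 43}.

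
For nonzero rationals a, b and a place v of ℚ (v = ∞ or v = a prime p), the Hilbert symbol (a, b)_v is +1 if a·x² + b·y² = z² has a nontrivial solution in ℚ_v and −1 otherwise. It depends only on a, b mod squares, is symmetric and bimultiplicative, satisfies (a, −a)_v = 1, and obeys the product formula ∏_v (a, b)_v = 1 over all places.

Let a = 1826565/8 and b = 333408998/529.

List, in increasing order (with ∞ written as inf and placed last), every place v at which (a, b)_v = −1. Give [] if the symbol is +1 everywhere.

[3, 5, 13, 29]

Mod squares: a ≡ 3653130, b ≡ 243542. Check v ∈ {∞, 2, 3, 5, 13, 17, 19, 23, 29, 37}.
v=29: a=29^1·(≡25), b=29^1·(≡27) mod 29; (25|29)=+1, (27|29)=-1; (−1)^{1·1·14}·(+1)^1·(-1)^1 = -1.
v=∞: 3653130 > 0 and 243542 > 0  ⇒  (a,b)_∞ = +1.
v=17: a=17^1·(≡7), b=17^1·(≡3) mod 17; (7|17)=-1, (3|17)=-1; (−1)^{1·1·8}·(-1)^1·(-1)^1 = +1.
v=23: a=23^0·(≡14), b=23^-2·(≡9) mod 23; (14|23)=-1, (9|23)=+1; (−1)^{0·-2·11}·(-1)^-2·(+1)^0 = +1.
v=3: a=3^1·(≡1), b=3^0·(≡2) mod 3; (1|3)=+1, (2|3)=-1; (−1)^{1·0·1}·(+1)^0·(-1)^1 = -1.
v=2: v_2(a)=-3, v_2(b)=1; units ≡ 5, 3 (mod 8); ε·ε+αω+βω = 0·1+-3·1+1·1 ≡ 0  ⇒  (a,b)_2 = +1.
v=37: a=37^0·(≡26), b=37^2·(≡31) mod 37; (26|37)=+1, (31|37)=-1; (−1)^{0·2·18}·(+1)^2·(-1)^0 = +1.
v=5: a=5^1·(≡1), b=5^0·(≡2) mod 5; (1|5)=+1, (2|5)=-1; (−1)^{1·0·2}·(+1)^0·(-1)^1 = -1.
v=13: a=13^1·(≡5), b=13^1·(≡12) mod 13; (5|13)=-1, (12|13)=+1; (−1)^{1·1·6}·(-1)^1·(+1)^1 = -1.
v=19: a=19^1·(≡16), b=19^1·(≡15) mod 19; (16|19)=+1, (15|19)=-1; (−1)^{1·1·9}·(+1)^1·(-1)^1 = +1.
Ram(3653130, 243542) = {3, 5, 13, 29}; no ℚ_3-point on the conic.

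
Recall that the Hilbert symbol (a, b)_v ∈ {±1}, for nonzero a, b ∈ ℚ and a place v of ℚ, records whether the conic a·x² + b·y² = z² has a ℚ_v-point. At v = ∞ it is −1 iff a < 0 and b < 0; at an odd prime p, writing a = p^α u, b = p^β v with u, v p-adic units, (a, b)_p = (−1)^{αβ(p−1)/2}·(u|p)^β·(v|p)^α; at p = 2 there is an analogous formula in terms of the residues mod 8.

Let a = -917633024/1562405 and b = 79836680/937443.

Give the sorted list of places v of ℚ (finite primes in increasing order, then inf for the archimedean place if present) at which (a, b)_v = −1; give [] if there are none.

(a, b) ≡ (-70, 2310) mod (ℚ^×)²; places V = {2, 3, 5, 7, 11, 13, 23, 43, ∞}.
(a,b)_13: α=-2, u≡2; β=-2, v≡3 (mod 13); (2|13)=-1, (3|13)=+1; sign (−1)^0·-1^-2·+1^-2 = +1.
(a,b)_7: α=1, u≡2; β=3, v≡1 (mod 7); (2|7)=+1, (1|7)=+1; sign (−1)^1·+1^3·+1^1 = -1.
(a,b)_3: α=0, u≡2; β=-1, v≡2 (mod 3); (2|3)=-1, (2|3)=-1; sign (−1)^0·-1^-1·-1^0 = -1.
(a,b)_43: α=-2, u≡14; β=-2, v≡24 (mod 43); (14|43)=+1, (24|43)=+1; sign (−1)^0·+1^-2·+1^-2 = +1.
(a,b)_5: α=-1, u≡1; β=1, v≡2 (mod 5); (1|5)=+1, (2|5)=-1; sign (−1)^0·+1^1·-1^-1 = -1.
(a,b)_∞: sgn(-70)=−, sgn(2310)=+, so +1.
(a,b)_2: α=11, β=3; u≡5, v≡3 (mod 8); ε(u)ε(v)=0·1, αω(v)=11·1, βω(u)=3·1; sum ≡ 0  ⇒  +1.
(a,b)_11: α=2, u≡7; β=1, v≡3 (mod 11); (7|11)=-1, (3|11)=+1; sign (−1)^0·-1^1·+1^2 = -1.
(a,b)_23: α=2, u≡11; β=2, v≡7 (mod 23); (11|23)=-1, (7|23)=-1; sign (−1)^0·-1^2·-1^2 = +1.
|Ram(-70, 2310)| = 4, even; anisotropic at {3, 5, 7, 11}.

[3, 5, 7, 11]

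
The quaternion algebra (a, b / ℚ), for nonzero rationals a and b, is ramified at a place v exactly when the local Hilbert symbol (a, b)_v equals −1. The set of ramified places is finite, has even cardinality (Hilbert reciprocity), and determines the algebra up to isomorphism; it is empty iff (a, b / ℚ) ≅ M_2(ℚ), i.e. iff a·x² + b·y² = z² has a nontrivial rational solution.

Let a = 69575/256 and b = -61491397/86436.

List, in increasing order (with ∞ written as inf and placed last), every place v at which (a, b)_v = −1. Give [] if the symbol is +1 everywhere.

[2, 23]

(a, b) ≡ (23, -253) mod (ℚ^×)²; places V = {2, 3, 5, 7, 11, 17, 23, 29, ∞}.
(a,b)_11: α=2, u≡1; β=1, v≡2 (mod 11); (1|11)=+1, (2|11)=-1; sign (−1)^0·+1^1·-1^2 = +1.
(a,b)_29: α=0, u≡5; β=2, v≡14 (mod 29); (5|29)=+1, (14|29)=-1; sign (−1)^0·+1^2·-1^0 = +1.
(a,b)_23: α=1, u≡4; β=1, v≡2 (mod 23); (4|23)=+1, (2|23)=+1; sign (−1)^1·+1^1·+1^1 = -1.
(a,b)_17: α=0, u≡11; β=2, v≡2 (mod 17); (11|17)=-1, (2|17)=+1; sign (−1)^0·-1^2·+1^0 = +1.
(a,b)_2: α=-8, β=-2; u≡7, v≡3 (mod 8); ε(u)ε(v)=1·1, αω(v)=-8·1, βω(u)=-2·0; sum ≡ 1  ⇒  -1.
(a,b)_∞: sgn(23)=+, sgn(-253)=−, so +1.
(a,b)_3: α=0, u≡2; β=-2, v≡2 (mod 3); (2|3)=-1, (2|3)=-1; sign (−1)^0·-1^-2·-1^0 = +1.
(a,b)_7: α=0, u≡4; β=-4, v≡5 (mod 7); (4|7)=+1, (5|7)=-1; sign (−1)^0·+1^-4·-1^0 = +1.
(a,b)_5: α=2, u≡3; β=0, v≡3 (mod 5); (3|5)=-1, (3|5)=-1; sign (−1)^0·-1^0·-1^2 = +1.
|Ram(23, -253)| = 2, even; anisotropic at {2, 23}.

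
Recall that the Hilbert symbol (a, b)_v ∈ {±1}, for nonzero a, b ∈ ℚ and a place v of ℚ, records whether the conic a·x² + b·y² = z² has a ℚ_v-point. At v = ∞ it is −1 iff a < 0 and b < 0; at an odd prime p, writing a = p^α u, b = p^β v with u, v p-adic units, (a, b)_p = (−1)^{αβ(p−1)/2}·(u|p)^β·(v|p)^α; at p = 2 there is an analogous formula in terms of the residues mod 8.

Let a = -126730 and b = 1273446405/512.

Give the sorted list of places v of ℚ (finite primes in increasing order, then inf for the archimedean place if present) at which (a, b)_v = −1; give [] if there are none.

Mod squares: a ≡ -126730, b ≡ 336490. Check v ∈ {∞, 2, 3, 5, 7, 11, 19, 23, 29}.
v=5: a=5^1·(≡4), b=5^1·(≡3) mod 5; (4|5)=+1, (3|5)=-1; (−1)^{1·1·2}·(+1)^1·(-1)^1 = -1.
v=29: a=29^1·(≡9), b=29^2·(≡3) mod 29; (9|29)=+1, (3|29)=-1; (−1)^{1·2·14}·(+1)^2·(-1)^1 = -1.
v=11: a=11^0·(≡1), b=11^1·(≡10) mod 11; (1|11)=+1, (10|11)=-1; (−1)^{0·1·5}·(+1)^1·(-1)^0 = +1.
v=23: a=23^1·(≡10), b=23^1·(≡8) mod 23; (10|23)=-1, (8|23)=+1; (−1)^{1·1·11}·(-1)^1·(+1)^1 = +1.
v=19: a=19^1·(≡18), b=19^1·(≡12) mod 19; (18|19)=-1, (12|19)=-1; (−1)^{1·1·9}·(-1)^1·(-1)^1 = -1.
v=7: a=7^0·(≡5), b=7^1·(≡1) mod 7; (5|7)=-1, (1|7)=+1; (−1)^{0·1·3}·(-1)^1·(+1)^0 = -1.
v=∞: -126730 < 0 and 336490 > 0  ⇒  (a,b)_∞ = +1.
v=3: a=3^0·(≡2), b=3^2·(≡1) mod 3; (2|3)=-1, (1|3)=+1; (−1)^{0·2·1}·(-1)^2·(+1)^0 = +1.
v=2: v_2(a)=1, v_2(b)=-9; units ≡ 3, 5 (mod 8); ε·ε+αω+βω = 1·0+1·1+-9·1 ≡ 0  ⇒  (a,b)_2 = +1.
|Ram(-126730, 336490)| = 4, even; anisotropic at {5, 7, 19, 29}.

[5, 7, 19, 29]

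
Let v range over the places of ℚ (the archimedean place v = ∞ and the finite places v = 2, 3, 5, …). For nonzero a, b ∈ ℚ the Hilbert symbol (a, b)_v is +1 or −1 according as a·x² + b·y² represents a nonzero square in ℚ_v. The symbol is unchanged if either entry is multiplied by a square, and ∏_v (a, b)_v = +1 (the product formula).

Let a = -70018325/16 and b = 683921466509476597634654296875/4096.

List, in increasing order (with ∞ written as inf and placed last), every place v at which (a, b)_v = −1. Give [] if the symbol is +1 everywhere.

(a, b) ≡ (-2800733, 46881835) mod (ℚ^×)²; places V = {2, 3, 5, 7, 11, 13, 17, 19, 23, 29, ∞}.
(a,b)_11: α=0, u≡6; β=1, v≡7 (mod 11); (6|11)=-1, (7|11)=-1; sign (−1)^0·-1^1·-1^0 = -1.
(a,b)_23: α=1, u≡19; β=4, v≡11 (mod 23); (19|23)=-1, (11|23)=-1; sign (−1)^0·-1^4·-1^1 = -1.
(a,b)_17: α=1, u≡16; β=3, v≡9 (mod 17); (16|17)=+1, (9|17)=+1; sign (−1)^0·+1^3·+1^1 = +1.
(a,b)_7: α=0, u≡4; β=1, v≡2 (mod 7); (4|7)=+1, (2|7)=+1; sign (−1)^0·+1^1·+1^0 = +1.
(a,b)_5: α=2, u≡2; β=9, v≡3 (mod 5); (2|5)=-1, (3|5)=-1; sign (−1)^0·-1^9·-1^2 = -1.
(a,b)_13: α=1, u≡6; β=3, v≡1 (mod 13); (6|13)=-1, (1|13)=+1; sign (−1)^0·-1^3·+1^1 = -1.
(a,b)_3: α=0, u≡1; β=2, v≡1 (mod 3); (1|3)=+1, (1|3)=+1; sign (−1)^0·+1^2·+1^0 = +1.
(a,b)_19: α=1, u≡10; β=3, v≡17 (mod 19); (10|19)=-1, (17|19)=+1; sign (−1)^1·-1^3·+1^1 = +1.
(a,b)_29: α=1, u≡9; β=3, v≡19 (mod 29); (9|29)=+1, (19|29)=-1; sign (−1)^0·+1^3·-1^1 = -1.
(a,b)_∞: sgn(-2800733)=−, sgn(46881835)=+, so +1.
(a,b)_2: α=-4, β=-12; u≡3, v≡3 (mod 8); ε(u)ε(v)=1·1, αω(v)=-4·1, βω(u)=-12·1; sum ≡ 1  ⇒  -1.
|Ram(-2800733, 46881835)| = 6, even; anisotropic at {2, 5, 11, 13, 23, 29}.

[2, 5, 11, 13, 23, 29]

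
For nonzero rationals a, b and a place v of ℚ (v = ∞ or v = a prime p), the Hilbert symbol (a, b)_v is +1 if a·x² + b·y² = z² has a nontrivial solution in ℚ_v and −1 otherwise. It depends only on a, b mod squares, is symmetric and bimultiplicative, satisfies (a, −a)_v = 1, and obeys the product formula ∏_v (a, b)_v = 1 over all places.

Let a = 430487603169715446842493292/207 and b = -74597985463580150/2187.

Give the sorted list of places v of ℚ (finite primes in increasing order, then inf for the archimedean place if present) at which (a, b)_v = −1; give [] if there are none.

[2, 3, 13, 37]

Mod squares: a ≡ 475709, b ≡ -24882. Check v ∈ {∞, 2, 3, 5, 11, 13, 23, 29, 37, 43}.
v=43: a=43^3·(≡19), b=43^2·(≡35) mod 43; (19|43)=-1, (35|43)=+1; (−1)^{3·2·21}·(-1)^2·(+1)^3 = +1.
v=5: a=5^0·(≡1), b=5^2·(≡2) mod 5; (1|5)=+1, (2|5)=-1; (−1)^{0·2·2}·(+1)^2·(-1)^0 = +1.
v=37: a=37^3·(≡32), b=37^2·(≡6) mod 37; (32|37)=-1, (6|37)=-1; (−1)^{3·2·18}·(-1)^2·(-1)^3 = -1.
v=∞: 475709 > 0 and -24882 < 0  ⇒  (a,b)_∞ = +1.
v=23: a=23^-1·(≡4), b=23^0·(≡3) mod 23; (4|23)=+1, (3|23)=+1; (−1)^{-1·0·11}·(+1)^0·(+1)^-1 = +1.
v=29: a=29^6·(≡23), b=29^3·(≡10) mod 29; (23|29)=+1, (10|29)=-1; (−1)^{6·3·14}·(+1)^3·(-1)^6 = +1.
v=3: a=3^-2·(≡2), b=3^-7·(≡1) mod 3; (2|3)=-1, (1|3)=+1; (−1)^{-2·-7·1}·(-1)^-7·(+1)^-2 = -1.
v=2: v_2(a)=2, v_2(b)=1; units ≡ 5, 7 (mod 8); ε·ε+αω+βω = 0·1+2·0+1·1 ≡ 1  ⇒  (a,b)_2 = -1.
v=13: a=13^5·(≡2), b=13^3·(≡10) mod 13; (2|13)=-1, (10|13)=+1; (−1)^{5·3·6}·(-1)^3·(+1)^5 = -1.
v=11: a=11^2·(≡5), b=11^1·(≡9) mod 11; (5|11)=+1, (9|11)=+1; (−1)^{2·1·5}·(+1)^1·(+1)^2 = +1.
(475709, -24882 / ℚ) ramifies at {2, 3, 13, 37}: a division algebra.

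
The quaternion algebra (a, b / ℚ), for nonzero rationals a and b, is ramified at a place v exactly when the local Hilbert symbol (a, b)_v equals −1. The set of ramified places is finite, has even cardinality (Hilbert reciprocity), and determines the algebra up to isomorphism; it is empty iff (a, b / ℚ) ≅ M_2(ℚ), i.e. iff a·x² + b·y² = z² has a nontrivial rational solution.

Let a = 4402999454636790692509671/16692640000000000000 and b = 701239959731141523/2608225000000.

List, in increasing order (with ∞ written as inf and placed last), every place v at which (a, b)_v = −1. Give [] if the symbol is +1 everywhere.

(a, b) ≡ (3190, 3) mod (ℚ^×)²; places V = {2, 3, 5, 7, 11, 17, 19, 29, ∞}.
(a,b)_29: α=3, u≡9; β=2, v≡3 (mod 29); (9|29)=+1, (3|29)=-1; sign (−1)^0·+1^2·-1^3 = -1.
(a,b)_2: α=-17, β=-6; u≡3, v≡3 (mod 8); ε(u)ε(v)=1·1, αω(v)=-17·1, βω(u)=-6·1; sum ≡ 0  ⇒  +1.
(a,b)_11: α=5, u≡9; β=4, v≡3 (mod 11); (9|11)=+1, (3|11)=+1; sign (−1)^0·+1^4·+1^5 = +1.
(a,b)_∞: sgn(3190)=+, sgn(3)=+, so +1.
(a,b)_19: α=-2, u≡9; β=-2, v≡14 (mod 19); (9|19)=+1, (14|19)=-1; sign (−1)^0·+1^-2·-1^-2 = +1.
(a,b)_3: α=28, u≡1; β=19, v≡1 (mod 3); (1|3)=+1, (1|3)=+1; sign (−1)^0·+1^19·+1^28 = +1.
(a,b)_5: α=-13, u≡2; β=-8, v≡3 (mod 5); (2|5)=-1, (3|5)=-1; sign (−1)^0·-1^-8·-1^-13 = -1.
(a,b)_17: α=-2, u≡3; β=-2, v≡11 (mod 17); (3|17)=-1, (11|17)=-1; sign (−1)^0·-1^-2·-1^-2 = +1.
(a,b)_7: α=2, u≡6; β=2, v≡3 (mod 7); (6|7)=-1, (3|7)=-1; sign (−1)^0·-1^2·-1^2 = +1.
(3190, 3 / ℚ) ramifies at {5, 29}: a division algebra.

[5, 29]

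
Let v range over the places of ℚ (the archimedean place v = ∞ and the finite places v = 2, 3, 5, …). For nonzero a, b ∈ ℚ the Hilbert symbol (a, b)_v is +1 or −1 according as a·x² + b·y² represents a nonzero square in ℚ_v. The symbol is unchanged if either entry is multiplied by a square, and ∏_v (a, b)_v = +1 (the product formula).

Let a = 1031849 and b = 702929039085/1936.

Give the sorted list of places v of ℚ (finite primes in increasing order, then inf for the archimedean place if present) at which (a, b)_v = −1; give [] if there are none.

[7, 17]

Mod squares: a ≡ 1031849, b ≡ 146965. Check v ∈ {∞, 2, 3, 5, 7, 11, 13, 17, 19, 23, 29}.
v=7: a=7^1·(≡1), b=7^1·(≡1) mod 7; (1|7)=+1, (1|7)=+1; (−1)^{1·1·3}·(+1)^1·(+1)^1 = -1.
v=3: a=3^0·(≡2), b=3^14·(≡1) mod 3; (2|3)=-1, (1|3)=+1; (−1)^{0·14·1}·(-1)^14·(+1)^0 = +1.
v=11: a=11^0·(≡5), b=11^-2·(≡4) mod 11; (5|11)=+1, (4|11)=+1; (−1)^{0·-2·5}·(+1)^-2·(+1)^0 = +1.
v=29: a=29^1·(≡27), b=29^0·(≡28) mod 29; (27|29)=-1, (28|29)=+1; (−1)^{1·0·14}·(-1)^0·(+1)^1 = +1.
v=5: a=5^0·(≡4), b=5^1·(≡2) mod 5; (4|5)=+1, (2|5)=-1; (−1)^{0·1·2}·(+1)^1·(-1)^0 = +1.
v=13: a=13^1·(≡8), b=13^1·(≡6) mod 13; (8|13)=-1, (6|13)=-1; (−1)^{1·1·6}·(-1)^1·(-1)^1 = +1.
v=2: v_2(a)=0, v_2(b)=-4; units ≡ 1, 5 (mod 8); ε·ε+αω+βω = 0·0+0·1+-4·0 ≡ 0  ⇒  (a,b)_2 = +1.
v=19: a=19^0·(≡16), b=19^1·(≡15) mod 19; (16|19)=+1, (15|19)=-1; (−1)^{0·1·9}·(+1)^1·(-1)^0 = +1.
v=23: a=23^1·(≡13), b=23^0·(≡18) mod 23; (13|23)=+1, (18|23)=+1; (−1)^{1·0·11}·(+1)^0·(+1)^1 = +1.
v=17: a=17^1·(≡7), b=17^1·(≡8) mod 17; (7|17)=-1, (8|17)=+1; (−1)^{1·1·8}·(-1)^1·(+1)^1 = -1.
v=∞: 1031849 > 0 and 146965 > 0  ⇒  (a,b)_∞ = +1.
|Ram(1031849, 146965)| = 2, even; anisotropic at {7, 17}.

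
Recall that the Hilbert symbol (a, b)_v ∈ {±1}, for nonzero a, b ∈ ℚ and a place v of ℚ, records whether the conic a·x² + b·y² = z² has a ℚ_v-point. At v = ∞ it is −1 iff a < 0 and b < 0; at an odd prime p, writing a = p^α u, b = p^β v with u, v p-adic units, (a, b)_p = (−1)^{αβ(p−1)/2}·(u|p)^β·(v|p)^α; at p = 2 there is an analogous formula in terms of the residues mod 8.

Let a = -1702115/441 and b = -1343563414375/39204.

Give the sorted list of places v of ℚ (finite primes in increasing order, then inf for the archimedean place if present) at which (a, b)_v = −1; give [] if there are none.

[5, 7, 23, inf]

Mod squares: a ≡ -4715, b ≡ -7567. Check v ∈ {∞, 2, 3, 5, 7, 11, 13, 19, 23, 41, 47}.
v=23: a=23^1·(≡8), b=23^1·(≡1) mod 23; (8|23)=+1, (1|23)=+1; (−1)^{1·1·11}·(+1)^1·(+1)^1 = -1.
v=5: a=5^1·(≡2), b=5^4·(≡3) mod 5; (2|5)=-1, (3|5)=-1; (−1)^{1·4·2}·(-1)^4·(-1)^1 = -1.
v=2: v_2(a)=0, v_2(b)=-2; units ≡ 5, 1 (mod 8); ε·ε+αω+βω = 0·0+0·0+-2·1 ≡ 0  ⇒  (a,b)_2 = +1.
v=13: a=13^0·(≡12), b=13^2·(≡1) mod 13; (12|13)=+1, (1|13)=+1; (−1)^{0·2·6}·(+1)^2·(+1)^0 = +1.
v=∞: -4715 < 0 and -7567 < 0  ⇒  (a,b)_∞ = -1.
v=3: a=3^-2·(≡1), b=3^-4·(≡2) mod 3; (1|3)=+1, (2|3)=-1; (−1)^{-2·-4·1}·(+1)^-4·(-1)^-2 = +1.
v=7: a=7^-2·(≡6), b=7^1·(≡2) mod 7; (6|7)=-1, (2|7)=+1; (−1)^{-2·1·3}·(-1)^1·(+1)^-2 = -1.
v=47: a=47^0·(≡36), b=47^1·(≡7) mod 47; (36|47)=+1, (7|47)=+1; (−1)^{0·1·23}·(+1)^1·(+1)^0 = +1.
v=11: a=11^0·(≡3), b=11^-2·(≡1) mod 11; (3|11)=+1, (1|11)=+1; (−1)^{0·-2·5}·(+1)^-2·(+1)^0 = +1.
v=19: a=19^2·(≡4), b=19^0·(≡15) mod 19; (4|19)=+1, (15|19)=-1; (−1)^{2·0·9}·(+1)^0·(-1)^2 = +1.
v=41: a=41^1·(≡31), b=41^2·(≡10) mod 41; (31|41)=+1, (10|41)=+1; (−1)^{1·2·20}·(+1)^2·(+1)^1 = +1.
(-4715, -7567 / ℚ) ramifies at {5, 7, 23, ∞}: a division algebra.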